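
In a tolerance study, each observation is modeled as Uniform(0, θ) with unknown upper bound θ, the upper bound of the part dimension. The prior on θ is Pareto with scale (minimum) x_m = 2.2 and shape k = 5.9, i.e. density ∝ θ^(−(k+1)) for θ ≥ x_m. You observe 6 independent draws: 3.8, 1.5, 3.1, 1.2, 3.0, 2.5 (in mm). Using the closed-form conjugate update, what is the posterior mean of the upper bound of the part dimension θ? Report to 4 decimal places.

4.1486

A Pareto(scale x_m, shape k) prior on the upper bound θ of Uniform(0, θ) is conjugate: posterior is Pareto(max(x_m, max xᵢ), k + n).
Sample maximum = 3.8; prior scale x_m = 2.2 → posterior scale = max = 3.8.
Posterior shape = 5.9 + 6 = 11.9.
E[θ|data] = k·x_m/(k−1) = 11.9·3.8/10.9 = 4.1486.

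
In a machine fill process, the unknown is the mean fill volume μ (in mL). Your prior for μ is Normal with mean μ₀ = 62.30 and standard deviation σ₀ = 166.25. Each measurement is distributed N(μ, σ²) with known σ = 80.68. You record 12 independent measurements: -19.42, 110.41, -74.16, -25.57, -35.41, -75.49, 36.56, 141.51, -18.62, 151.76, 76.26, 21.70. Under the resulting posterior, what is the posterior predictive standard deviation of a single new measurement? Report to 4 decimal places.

For Normal data with known variance σ², a Normal(μ₀, σ₀²) prior on μ is conjugate. Posterior precision = 1/σ₀² + n/σ²; posterior mean is the precision-weighted average of μ₀ and x̄.
σ₀² = 166.25² = 27639.0625, σ² = 80.68² = 6509.2624; σ² + n·σ₀² = 6509.2624 + 12·27639.0625 = 338178.0124.
Posterior precision = 1/σ₀² + n/σ² = 1/27639.0625 + 12/6509.2624 = (σ² + n·σ₀²)/(σ₀²σ²) = 338178.0124/(27639.0625·6509.2624); posterior variance σₙ² = σ₀²σ²/(σ² + n·σ₀²) = 27639.0625·6509.2624/338178.0124 = 531.997657.
Predictive variance for one new observation = σₙ² + σ² = 27639.0625·6509.2624/338178.0124 + 6509.2624 = σ²·(σ₀² + 338178.0124)/338178.0124 = 6509.2624·365817.0749/338178.0124 = 7041.260057; SD = √(6509.2624·365817.0749/338178.0124) = 83.9122.

83.9122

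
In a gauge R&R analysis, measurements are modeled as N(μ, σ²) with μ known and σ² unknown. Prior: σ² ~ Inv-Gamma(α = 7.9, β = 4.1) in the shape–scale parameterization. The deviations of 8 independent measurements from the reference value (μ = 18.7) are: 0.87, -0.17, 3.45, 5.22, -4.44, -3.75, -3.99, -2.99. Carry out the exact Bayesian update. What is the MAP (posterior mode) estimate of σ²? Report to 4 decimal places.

With known mean μ and an Inverse-Gamma(α, β) prior on σ², the Normal likelihood is conjugate: posterior is Inv-Gamma(α + n/2, β + Σ(xᵢ−μ)²/2).
Σ(xᵢ−μ)² = (0.87)² + (-0.17)² + (3.45)² + (5.22)² + (-4.44)² + (-3.75)² + (-3.99)² + (-2.99)² = 98.5730.
Posterior: Inv-Gamma(7.9 + 8/2, 4.1 + 98.5730/2) = Inv-Gamma(11.90, 53.38650).
Mode = β/(α+1) = 53.38650/12.90 = 4.1385.

4.1385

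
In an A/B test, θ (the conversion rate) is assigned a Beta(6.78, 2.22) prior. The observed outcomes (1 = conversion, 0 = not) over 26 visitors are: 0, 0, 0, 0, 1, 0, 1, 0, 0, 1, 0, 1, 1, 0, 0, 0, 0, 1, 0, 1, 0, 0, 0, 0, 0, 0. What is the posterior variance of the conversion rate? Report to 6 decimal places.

0.006631

The Beta prior is conjugate to a Binomial/Bernoulli likelihood; the update adds successes to α and failures to β.
Posterior: Beta(α+k, β+n−k) = Beta(6.78+7, 2.22+19) = Beta(13.78, 21.22).
Var = αβ/((α+β)²(α+β+1)) = 13.78·21.22/(35.00²·36.00) = 0.006631.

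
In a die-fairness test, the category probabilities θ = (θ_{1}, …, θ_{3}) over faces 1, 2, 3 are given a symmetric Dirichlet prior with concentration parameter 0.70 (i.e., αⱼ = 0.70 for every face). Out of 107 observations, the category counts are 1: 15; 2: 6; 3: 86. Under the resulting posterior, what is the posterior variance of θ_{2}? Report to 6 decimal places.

0.000524

The Dirichlet prior is conjugate to the Multinomial likelihood: each posterior αⱼ = prior αⱼ + observed count nⱼ.
Posterior concentration: (15.70, 6.70, 86.70), total = 109.10.
Var[θ_j] = α_j(Σα−α_j)/((Σα)²(Σα+1)) = 6.70·102.40/(109.10²·110.10) = 0.000524.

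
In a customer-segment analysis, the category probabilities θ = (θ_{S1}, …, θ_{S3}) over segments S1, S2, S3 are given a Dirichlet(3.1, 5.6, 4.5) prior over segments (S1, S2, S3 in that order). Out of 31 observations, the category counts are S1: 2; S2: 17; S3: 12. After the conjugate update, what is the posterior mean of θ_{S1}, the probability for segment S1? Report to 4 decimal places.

0.1154

The Dirichlet prior is conjugate to the Multinomial likelihood: each posterior αⱼ = prior αⱼ + observed count nⱼ.
Posterior concentration: (5.1, 22.6, 16.5), total = 44.2.
E[θ_{S1}|data] = α_{S1}/Σα = 5.1/44.2 = 0.1154.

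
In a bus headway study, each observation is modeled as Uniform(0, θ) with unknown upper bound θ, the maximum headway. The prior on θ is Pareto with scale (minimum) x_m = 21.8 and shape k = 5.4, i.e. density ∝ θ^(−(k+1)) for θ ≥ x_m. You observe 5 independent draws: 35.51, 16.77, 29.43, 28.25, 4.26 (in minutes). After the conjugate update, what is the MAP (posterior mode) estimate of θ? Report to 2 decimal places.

35.51

A Pareto(scale x_m, shape k) prior on the upper bound θ of Uniform(0, θ) is conjugate: posterior is Pareto(max(x_m, max xᵢ), k + n).
Sample maximum = 35.51; prior scale x_m = 21.8 → posterior scale = max = 35.51.
Posterior shape = 5.4 + 5 = 10.4.
The Pareto density is decreasing on [x_m, ∞), so the mode is x_m = 35.51.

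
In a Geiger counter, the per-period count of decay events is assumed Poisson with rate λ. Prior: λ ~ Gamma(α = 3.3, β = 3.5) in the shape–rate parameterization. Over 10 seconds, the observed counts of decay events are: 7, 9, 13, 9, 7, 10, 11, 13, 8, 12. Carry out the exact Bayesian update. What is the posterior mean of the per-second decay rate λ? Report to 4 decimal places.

7.5778

With a Gamma(shape α, rate β) prior, the Poisson likelihood is conjugate: the posterior is Gamma(α + ΣXᵢ, β + n).
Sum of counts S = 99 over n = 10 seconds.
Posterior: Gamma(α+S, β+n) = Gamma(3.3+99, 3.5+10) = Gamma(102.3, 13.5).
Posterior mean = α/β = 102.3/13.5 = 7.5778.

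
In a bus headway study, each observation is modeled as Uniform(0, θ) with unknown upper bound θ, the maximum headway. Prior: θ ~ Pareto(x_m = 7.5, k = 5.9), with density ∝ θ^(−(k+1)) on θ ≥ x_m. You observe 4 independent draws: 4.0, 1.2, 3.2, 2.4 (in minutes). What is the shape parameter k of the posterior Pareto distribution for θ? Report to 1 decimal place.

9.9

A Pareto(scale x_m, shape k) prior on the upper bound θ of Uniform(0, θ) is conjugate: posterior is Pareto(max(x_m, max xᵢ), k + n).
Sample maximum = 4.0; prior scale x_m = 7.5 → posterior scale = max = 7.5.
Posterior shape = 5.9 + 4 = 9.9.
Posterior shape k = 9.9.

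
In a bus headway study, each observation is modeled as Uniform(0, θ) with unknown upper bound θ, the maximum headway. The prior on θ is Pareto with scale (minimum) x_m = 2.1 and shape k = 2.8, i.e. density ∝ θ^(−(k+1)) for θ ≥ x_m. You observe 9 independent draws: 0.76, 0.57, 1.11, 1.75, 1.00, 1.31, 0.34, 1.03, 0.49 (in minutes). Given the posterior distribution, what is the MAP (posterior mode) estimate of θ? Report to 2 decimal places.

2.10

A Pareto(scale x_m, shape k) prior on the upper bound θ of Uniform(0, θ) is conjugate: posterior is Pareto(max(x_m, max xᵢ), k + n).
Sample maximum = 1.75; prior scale x_m = 2.1 → posterior scale = max = 2.10.
Posterior shape = 2.8 + 9 = 11.8.
The Pareto density is decreasing on [x_m, ∞), so the mode is x_m = 2.10.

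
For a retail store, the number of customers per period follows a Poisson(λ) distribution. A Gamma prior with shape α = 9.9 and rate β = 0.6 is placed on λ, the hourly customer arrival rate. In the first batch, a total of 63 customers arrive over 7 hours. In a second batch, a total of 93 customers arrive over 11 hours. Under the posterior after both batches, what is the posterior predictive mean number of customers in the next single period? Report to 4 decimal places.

8.9194

With a Gamma(shape α, rate β) prior, the Poisson likelihood is conjugate: the posterior is Gamma(α + ΣXᵢ, β + n).
After batch 1: Gamma(α+S, β+n) = Gamma(9.9+63, 0.6+7) = Gamma(72.9, 7.6).
After batch 2: Gamma(α+S, β+n) = Gamma(72.9+93, 7.6+11) = Gamma(165.9, 18.6).
The predictive distribution for one future period is NegBinom with mean α/β = 8.9194.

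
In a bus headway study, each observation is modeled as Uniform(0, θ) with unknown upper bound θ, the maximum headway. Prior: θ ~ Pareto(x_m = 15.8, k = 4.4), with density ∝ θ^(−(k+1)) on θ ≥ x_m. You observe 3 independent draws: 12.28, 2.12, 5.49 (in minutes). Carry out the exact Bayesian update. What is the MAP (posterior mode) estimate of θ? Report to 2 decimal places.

A Pareto(scale x_m, shape k) prior on the upper bound θ of Uniform(0, θ) is conjugate: posterior is Pareto(max(x_m, max xᵢ), k + n).
Sample maximum = 12.28; prior scale x_m = 15.8 → posterior scale = max = 15.80.
Posterior shape = 4.4 + 3 = 7.4.
The Pareto density is decreasing on [x_m, ∞), so the mode is x_m = 15.80.

15.80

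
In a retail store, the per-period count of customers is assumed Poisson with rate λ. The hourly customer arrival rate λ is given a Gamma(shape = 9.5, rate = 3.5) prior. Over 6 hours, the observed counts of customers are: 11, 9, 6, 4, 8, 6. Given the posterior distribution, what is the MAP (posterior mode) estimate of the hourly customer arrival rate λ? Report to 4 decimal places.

With a Gamma(shape α, rate β) prior, the Poisson likelihood is conjugate: the posterior is Gamma(α + ΣXᵢ, β + n).
Sum of counts S = 44 over n = 6 hours.
Posterior: Gamma(α+S, β+n) = Gamma(9.5+44, 3.5+6) = Gamma(53.5, 9.5).
Mode of Gamma(α,β) for α≥1 is (α−1)/β = 52.5/9.5 = 5.5263.

5.5263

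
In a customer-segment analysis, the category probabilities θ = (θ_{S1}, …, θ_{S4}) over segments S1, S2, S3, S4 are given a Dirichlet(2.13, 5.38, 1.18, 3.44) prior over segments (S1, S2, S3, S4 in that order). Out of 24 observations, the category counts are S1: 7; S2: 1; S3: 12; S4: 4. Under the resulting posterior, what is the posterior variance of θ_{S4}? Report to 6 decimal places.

0.004404

The Dirichlet prior is conjugate to the Multinomial likelihood: each posterior αⱼ = prior αⱼ + observed count nⱼ.
Posterior concentration: (9.13, 6.38, 13.18, 7.44), total = 36.13.
Var[θ_j] = α_j(Σα−α_j)/((Σα)²(Σα+1)) = 7.44·28.69/(36.13²·37.13) = 0.004404.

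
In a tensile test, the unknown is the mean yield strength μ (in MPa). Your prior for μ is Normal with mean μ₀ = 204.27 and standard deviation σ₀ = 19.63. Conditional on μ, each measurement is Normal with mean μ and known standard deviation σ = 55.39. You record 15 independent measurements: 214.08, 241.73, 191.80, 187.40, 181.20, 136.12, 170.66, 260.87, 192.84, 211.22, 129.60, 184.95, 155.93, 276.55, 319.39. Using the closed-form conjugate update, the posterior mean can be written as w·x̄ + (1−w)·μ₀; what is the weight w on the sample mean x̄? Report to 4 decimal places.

0.6533

For Normal data with known variance σ², a Normal(μ₀, σ₀²) prior on μ is conjugate. Posterior precision = 1/σ₀² + n/σ²; posterior mean is the precision-weighted average of μ₀ and x̄.
σ₀² = 19.63² = 385.3369, σ² = 55.39² = 3068.0521. Prior precision 1/σ₀² = 1/385.3369; data precision n/σ² = 15/3068.0521.
w = (n/σ²)/(1/σ₀² + n/σ²) = n·σ₀²/(σ² + n·σ₀²) = 15·385.3369/(3068.0521 + 15·385.3369) = 5780.0535/8848.1056 = 0.6533.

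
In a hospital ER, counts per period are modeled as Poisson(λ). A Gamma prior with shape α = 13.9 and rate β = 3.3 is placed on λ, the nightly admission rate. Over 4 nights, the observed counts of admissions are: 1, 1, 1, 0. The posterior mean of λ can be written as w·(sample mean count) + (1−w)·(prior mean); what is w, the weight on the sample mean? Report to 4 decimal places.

With a Gamma(shape α, rate β) prior, the Poisson likelihood is conjugate: the posterior is Gamma(α + ΣXᵢ, β + n).
Posterior mean = (α₀+S)/(β₀+n) = [n/(β₀+n)]·(S/n) + [β₀/(β₀+n)]·(α₀/β₀), so only n and β₀ enter the weight.
Weight on data w = n/(β₀+n) = 4/(3.3+4) = 4/7.3 = 0.5479.

0.5479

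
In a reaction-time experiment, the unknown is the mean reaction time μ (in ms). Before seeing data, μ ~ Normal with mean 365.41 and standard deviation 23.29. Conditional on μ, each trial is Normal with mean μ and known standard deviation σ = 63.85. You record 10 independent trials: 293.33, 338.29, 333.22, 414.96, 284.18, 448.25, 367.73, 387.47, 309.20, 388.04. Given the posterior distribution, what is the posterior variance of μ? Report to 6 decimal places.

For Normal data with known variance σ², a Normal(μ₀, σ₀²) prior on μ is conjugate. Posterior precision = 1/σ₀² + n/σ²; posterior mean is the precision-weighted average of μ₀ and x̄.
σ₀² = 23.29² = 542.4241, σ² = 63.85² = 4076.8225; σ² + n·σ₀² = 4076.8225 + 10·542.4241 = 9501.0635.
Posterior precision = 1/σ₀² + n/σ² = 1/542.4241 + 10/4076.8225 = (σ² + n·σ₀²)/(σ₀²σ²) = 9501.0635/(542.4241·4076.8225); posterior variance σₙ² = σ₀²σ²/(σ² + n·σ₀²) = 542.4241·4076.8225/9501.0635 = 232.749394.

232.749394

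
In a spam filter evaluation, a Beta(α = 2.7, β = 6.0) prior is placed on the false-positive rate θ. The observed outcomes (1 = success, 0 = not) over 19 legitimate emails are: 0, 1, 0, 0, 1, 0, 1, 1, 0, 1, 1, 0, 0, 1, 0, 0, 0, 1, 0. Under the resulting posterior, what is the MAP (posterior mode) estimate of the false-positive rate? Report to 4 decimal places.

0.3774

The Beta prior is conjugate to a Binomial/Bernoulli likelihood; the update adds successes to α and failures to β.
Posterior: Beta(α+k, β+n−k) = Beta(2.7+8, 6.0+11) = Beta(10.7, 17.0).
Mode of Beta(a,b) for a,b>1 is (a−1)/(a+b−2) = 9.7/25.7 = 0.3774.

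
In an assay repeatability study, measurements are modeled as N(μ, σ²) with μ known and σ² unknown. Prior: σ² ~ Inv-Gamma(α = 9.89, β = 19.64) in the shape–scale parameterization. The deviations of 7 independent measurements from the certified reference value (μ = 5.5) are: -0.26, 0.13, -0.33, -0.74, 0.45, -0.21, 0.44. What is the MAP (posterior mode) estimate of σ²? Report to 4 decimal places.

With known mean μ and an Inverse-Gamma(α, β) prior on σ², the Normal likelihood is conjugate: posterior is Inv-Gamma(α + n/2, β + Σ(xᵢ−μ)²/2).
Σ(xᵢ−μ)² = (-0.26)² + (0.13)² + (-0.33)² + (-0.74)² + (0.45)² + (-0.21)² + (0.44)² = 1.1812.
Posterior: Inv-Gamma(9.89 + 7/2, 19.64 + 1.1812/2) = Inv-Gamma(13.39, 20.23060).
Mode = β/(α+1) = 20.23060/14.39 = 1.4059.

1.4059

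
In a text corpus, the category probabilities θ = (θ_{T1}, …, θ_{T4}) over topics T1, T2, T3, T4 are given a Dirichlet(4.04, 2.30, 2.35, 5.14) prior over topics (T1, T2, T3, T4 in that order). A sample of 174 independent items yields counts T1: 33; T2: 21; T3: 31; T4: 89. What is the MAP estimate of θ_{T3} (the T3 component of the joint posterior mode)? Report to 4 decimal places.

The Dirichlet prior is conjugate to the Multinomial likelihood: each posterior αⱼ = prior αⱼ + observed count nⱼ.
Posterior concentration: (37.04, 23.30, 33.35, 94.14), total = 187.83.
Joint mode component: (α_{T3}−1)/(Σα−K) = 32.35/183.83 = 0.1760.

0.1760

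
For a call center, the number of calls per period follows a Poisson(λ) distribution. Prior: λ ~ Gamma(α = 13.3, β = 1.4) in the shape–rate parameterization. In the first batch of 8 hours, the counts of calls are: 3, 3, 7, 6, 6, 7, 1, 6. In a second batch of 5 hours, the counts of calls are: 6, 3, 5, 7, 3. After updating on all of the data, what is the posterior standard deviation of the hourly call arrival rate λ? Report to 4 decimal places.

With a Gamma(shape α, rate β) prior, the Poisson likelihood is conjugate: the posterior is Gamma(α + ΣXᵢ, β + n).
Batch 1: sum of counts S = 39 over n = 8 hours.
After batch 1: Gamma(α+S, β+n) = Gamma(13.3+39, 1.4+8) = Gamma(52.3, 9.4).
Batch 2: sum of counts S = 24 over n = 5 hours.
After batch 2: Gamma(α+S, β+n) = Gamma(52.3+24, 9.4+5) = Gamma(76.3, 14.4).
SD = √α/β = √76.3/14.4 = 0.6066.

0.6066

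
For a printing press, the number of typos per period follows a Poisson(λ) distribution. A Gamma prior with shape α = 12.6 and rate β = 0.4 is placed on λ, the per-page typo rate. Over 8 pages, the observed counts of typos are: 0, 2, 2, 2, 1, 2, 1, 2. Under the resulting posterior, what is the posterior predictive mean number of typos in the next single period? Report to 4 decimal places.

With a Gamma(shape α, rate β) prior, the Poisson likelihood is conjugate: the posterior is Gamma(α + ΣXᵢ, β + n).
Sum of counts S = 12 over n = 8 pages.
Posterior: Gamma(α+S, β+n) = Gamma(12.6+12, 0.4+8) = Gamma(24.6, 8.4).
The predictive distribution for one future period is NegBinom with mean α/β = 2.9286.

2.9286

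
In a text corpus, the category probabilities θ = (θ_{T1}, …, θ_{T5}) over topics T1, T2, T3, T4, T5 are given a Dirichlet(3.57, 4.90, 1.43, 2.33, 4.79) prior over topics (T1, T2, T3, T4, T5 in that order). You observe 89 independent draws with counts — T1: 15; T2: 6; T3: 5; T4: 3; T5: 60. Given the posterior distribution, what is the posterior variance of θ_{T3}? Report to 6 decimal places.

The Dirichlet prior is conjugate to the Multinomial likelihood: each posterior αⱼ = prior αⱼ + observed count nⱼ.
Posterior concentration: (18.57, 10.90, 6.43, 5.33, 64.79), total = 106.02.
Var[θ_j] = α_j(Σα−α_j)/((Σα)²(Σα+1)) = 6.43·99.59/(106.02²·107.02) = 0.000532.

0.000532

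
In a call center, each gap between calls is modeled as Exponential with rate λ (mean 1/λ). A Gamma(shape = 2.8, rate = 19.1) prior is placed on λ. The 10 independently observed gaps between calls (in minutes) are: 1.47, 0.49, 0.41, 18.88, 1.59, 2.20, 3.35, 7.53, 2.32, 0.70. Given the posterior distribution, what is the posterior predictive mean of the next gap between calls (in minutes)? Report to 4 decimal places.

4.9186

With a Gamma(shape α, rate β) prior on the exponential rate λ, the posterior after n observations with total T = Σxᵢ is Gamma(α+n, β+T).
Sum of observations T = 38.94 minutes; n = 10.
Posterior: Gamma(2.8+10, 19.1+38.94) = Gamma(12.8, 58.04).
The predictive distribution for the next observation is Lomax; its mean is β/(α−1) = 58.04/11.8 = 4.9186.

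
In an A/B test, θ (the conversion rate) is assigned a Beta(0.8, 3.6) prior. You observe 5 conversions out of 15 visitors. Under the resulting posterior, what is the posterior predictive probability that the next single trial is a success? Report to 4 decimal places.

The Beta prior is conjugate to a Binomial/Bernoulli likelihood; the update adds successes to α and failures to β.
Posterior: Beta(α+k, β+n−k) = Beta(0.8+5, 3.6+10) = Beta(5.8, 13.6).
For a single future Bernoulli trial, P(success | data) = α/(α+β) = 0.2990.

0.2990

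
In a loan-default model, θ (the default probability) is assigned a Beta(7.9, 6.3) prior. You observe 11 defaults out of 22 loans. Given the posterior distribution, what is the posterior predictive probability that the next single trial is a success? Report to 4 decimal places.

The Beta prior is conjugate to a Binomial/Bernoulli likelihood; the update adds successes to α and failures to β.
Posterior: Beta(α+k, β+n−k) = Beta(7.9+11, 6.3+11) = Beta(18.9, 17.3).
For a single future Bernoulli trial, P(success | data) = α/(α+β) = 0.5221.

0.5221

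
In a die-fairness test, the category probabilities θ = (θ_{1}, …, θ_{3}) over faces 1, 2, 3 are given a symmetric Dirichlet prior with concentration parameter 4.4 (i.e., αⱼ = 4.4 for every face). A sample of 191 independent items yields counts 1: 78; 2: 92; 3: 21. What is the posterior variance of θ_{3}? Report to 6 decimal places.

The Dirichlet prior is conjugate to the Multinomial likelihood: each posterior αⱼ = prior αⱼ + observed count nⱼ.
Posterior concentration: (82.4, 96.4, 25.4), total = 204.2.
Var[θ_j] = α_j(Σα−α_j)/((Σα)²(Σα+1)) = 25.4·178.8/(204.2²·205.2) = 0.000531.

0.000531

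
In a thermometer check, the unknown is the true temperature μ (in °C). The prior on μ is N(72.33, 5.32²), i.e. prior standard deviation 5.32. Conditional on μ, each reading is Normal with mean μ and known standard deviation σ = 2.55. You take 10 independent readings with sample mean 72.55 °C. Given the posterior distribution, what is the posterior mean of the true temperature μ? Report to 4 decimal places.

For Normal data with known variance σ², a Normal(μ₀, σ₀²) prior on μ is conjugate. Posterior precision = 1/σ₀² + n/σ²; posterior mean is the precision-weighted average of μ₀ and x̄.
n·x̄ = 10·72.55 = 725.5.
σ₀² = 5.32² = 28.3024, σ² = 2.55² = 6.5025; σ² + n·σ₀² = 6.5025 + 10·28.3024 = 289.5265.
Posterior mean = (μ₀/σ₀² + n·x̄/σ²)/(1/σ₀² + n/σ²) = (σ²·μ₀ + σ₀²·n·x̄)/(σ² + n·σ₀²) = (6.5025·72.33 + 28.3024·725.5)/289.5265 = 21003.717025/289.5265 = 72.5451.

72.5451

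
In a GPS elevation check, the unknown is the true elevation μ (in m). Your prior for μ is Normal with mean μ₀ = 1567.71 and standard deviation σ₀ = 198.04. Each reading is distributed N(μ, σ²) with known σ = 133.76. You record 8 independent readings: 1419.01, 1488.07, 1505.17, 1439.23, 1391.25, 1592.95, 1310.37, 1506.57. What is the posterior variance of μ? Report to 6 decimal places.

2115.815225

For Normal data with known variance σ², a Normal(μ₀, σ₀²) prior on μ is conjugate. Posterior precision = 1/σ₀² + n/σ²; posterior mean is the precision-weighted average of μ₀ and x̄.
σ₀² = 198.04² = 39219.8416, σ² = 133.76² = 17891.7376; σ² + n·σ₀² = 17891.7376 + 8·39219.8416 = 331650.4704.
Posterior precision = 1/σ₀² + n/σ² = 1/39219.8416 + 8/17891.7376 = (σ² + n·σ₀²)/(σ₀²σ²) = 331650.4704/(39219.8416·17891.7376); posterior variance σₙ² = σ₀²σ²/(σ² + n·σ₀²) = 39219.8416·17891.7376/331650.4704 = 2115.815225.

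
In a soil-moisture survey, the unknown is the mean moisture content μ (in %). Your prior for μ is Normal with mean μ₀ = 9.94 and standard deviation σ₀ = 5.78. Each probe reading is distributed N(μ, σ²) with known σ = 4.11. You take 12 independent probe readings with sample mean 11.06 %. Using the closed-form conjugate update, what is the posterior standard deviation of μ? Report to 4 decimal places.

For Normal data with known variance σ², a Normal(μ₀, σ₀²) prior on μ is conjugate. Posterior precision = 1/σ₀² + n/σ²; posterior mean is the precision-weighted average of μ₀ and x̄.
σ₀² = 5.78² = 33.4084, σ² = 4.11² = 16.8921; σ² + n·σ₀² = 16.8921 + 12·33.4084 = 417.7929.
Posterior precision = 1/σ₀² + n/σ² = 1/33.4084 + 12/16.8921 = (σ² + n·σ₀²)/(σ₀²σ²) = 417.7929/(33.4084·16.8921); posterior variance σₙ² = σ₀²σ²/(σ² + n·σ₀²) = 33.4084·16.8921/417.7929 = 1.350760.
Posterior SD = √σₙ² = √(33.4084·16.8921/417.7929) = 1.1622.

1.1622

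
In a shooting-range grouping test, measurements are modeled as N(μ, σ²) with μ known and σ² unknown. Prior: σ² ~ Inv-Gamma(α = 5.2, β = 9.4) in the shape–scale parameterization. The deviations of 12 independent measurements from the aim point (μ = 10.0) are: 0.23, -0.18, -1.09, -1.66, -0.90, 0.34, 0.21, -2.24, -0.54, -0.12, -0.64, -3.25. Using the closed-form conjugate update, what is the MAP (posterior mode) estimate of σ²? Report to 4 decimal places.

1.6432

With known mean μ and an Inverse-Gamma(α, β) prior on σ², the Normal likelihood is conjugate: posterior is Inv-Gamma(α + n/2, β + Σ(xᵢ−μ)²/2).
Σ(xᵢ−μ)² = (0.23)² + (-0.18)² + (-1.09)² + (-1.66)² + (-0.90)² + (0.34)² + (0.21)² + (-2.24)² + (-0.54)² + (-0.12)² + (-0.64)² + (-3.25)² = 21.2944.
Posterior: Inv-Gamma(5.2 + 12/2, 9.4 + 21.2944/2) = Inv-Gamma(11.20, 20.04720).
Mode = β/(α+1) = 20.04720/12.20 = 1.6432.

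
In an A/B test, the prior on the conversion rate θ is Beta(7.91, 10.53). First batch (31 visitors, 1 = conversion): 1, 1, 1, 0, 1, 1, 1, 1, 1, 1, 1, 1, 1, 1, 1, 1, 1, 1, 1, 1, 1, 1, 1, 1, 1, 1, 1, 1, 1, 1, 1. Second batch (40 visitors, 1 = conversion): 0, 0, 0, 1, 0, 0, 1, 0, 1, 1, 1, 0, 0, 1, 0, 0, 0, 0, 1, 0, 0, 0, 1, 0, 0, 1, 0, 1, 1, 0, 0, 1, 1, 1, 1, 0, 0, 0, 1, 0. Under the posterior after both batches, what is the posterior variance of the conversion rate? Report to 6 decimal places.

The Beta prior is conjugate to a Binomial/Bernoulli likelihood; the update adds successes to α and failures to β.
After batch 1: Beta(7.91+30, 10.53+1) = Beta(37.91, 11.53).
After batch 2: Beta(37.91+16, 11.53+24) = Beta(53.91, 35.53).
Var = αβ/((α+β)²(α+β+1)) = 53.91·35.53/(89.44²·90.44) = 0.002648.

0.002648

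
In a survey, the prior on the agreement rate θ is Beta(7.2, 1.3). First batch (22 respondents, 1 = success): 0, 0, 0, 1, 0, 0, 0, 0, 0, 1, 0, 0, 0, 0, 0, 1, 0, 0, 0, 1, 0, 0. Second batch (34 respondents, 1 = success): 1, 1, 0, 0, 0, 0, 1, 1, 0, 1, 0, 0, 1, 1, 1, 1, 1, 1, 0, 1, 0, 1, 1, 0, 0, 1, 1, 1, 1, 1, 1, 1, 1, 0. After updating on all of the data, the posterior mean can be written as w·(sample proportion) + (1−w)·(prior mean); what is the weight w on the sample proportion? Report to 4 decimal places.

The Beta prior is conjugate to a Binomial/Bernoulli likelihood; the update adds successes to α and failures to β.
Total number of respondents: n = 22 + 34 = 56.
Posterior mean = (α₀+k)/(α₀+β₀+n) = [n/(α₀+β₀+n)]·(k/n) + [(α₀+β₀)/(α₀+β₀+n)]·α₀/(α₀+β₀), so only n and the prior enter the weight.
The weight on the data is w = n/(α₀+β₀+n) = 56/(7.2+1.3+56) = 56/64.5 = 0.8682.

0.8682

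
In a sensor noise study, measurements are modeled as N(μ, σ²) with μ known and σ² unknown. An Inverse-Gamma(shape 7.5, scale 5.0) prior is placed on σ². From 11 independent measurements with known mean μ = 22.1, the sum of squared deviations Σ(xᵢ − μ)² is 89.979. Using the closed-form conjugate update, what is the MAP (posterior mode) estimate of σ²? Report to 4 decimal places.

With known mean μ and an Inverse-Gamma(α, β) prior on σ², the Normal likelihood is conjugate: posterior is Inv-Gamma(α + n/2, β + Σ(xᵢ−μ)²/2).
Posterior: Inv-Gamma(7.5 + 11/2, 5.0 + 89.979/2) = Inv-Gamma(13.00, 49.9895).
Mode = β/(α+1) = 49.9895/14.00 = 3.5707.

3.5707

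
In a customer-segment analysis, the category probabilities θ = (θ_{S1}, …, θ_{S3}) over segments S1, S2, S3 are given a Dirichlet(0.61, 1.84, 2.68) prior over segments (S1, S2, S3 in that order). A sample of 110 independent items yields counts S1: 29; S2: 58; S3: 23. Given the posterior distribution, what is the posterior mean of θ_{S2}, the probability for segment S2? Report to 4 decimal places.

0.5198

The Dirichlet prior is conjugate to the Multinomial likelihood: each posterior αⱼ = prior αⱼ + observed count nⱼ.
Posterior concentration: (29.61, 59.84, 25.68), total = 115.13.
E[θ_{S2}|data] = α_{S2}/Σα = 59.84/115.13 = 0.5198.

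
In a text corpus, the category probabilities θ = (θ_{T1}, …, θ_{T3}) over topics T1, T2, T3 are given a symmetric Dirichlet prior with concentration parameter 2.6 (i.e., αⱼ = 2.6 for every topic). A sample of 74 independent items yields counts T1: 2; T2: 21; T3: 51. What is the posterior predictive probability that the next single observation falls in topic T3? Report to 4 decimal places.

0.6553

The Dirichlet prior is conjugate to the Multinomial likelihood: each posterior αⱼ = prior αⱼ + observed count nⱼ.
Posterior concentration: (4.6, 23.6, 53.6), total = 81.8.
P(next = T3 | data) = α_{T3}/Σα = 0.6553.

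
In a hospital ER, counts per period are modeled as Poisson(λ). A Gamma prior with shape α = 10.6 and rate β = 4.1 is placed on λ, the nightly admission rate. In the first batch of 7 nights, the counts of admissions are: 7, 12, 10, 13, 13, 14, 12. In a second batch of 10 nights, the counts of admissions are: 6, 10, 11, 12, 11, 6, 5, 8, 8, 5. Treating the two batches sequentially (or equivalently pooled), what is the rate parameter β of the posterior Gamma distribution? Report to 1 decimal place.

With a Gamma(shape α, rate β) prior, the Poisson likelihood is conjugate: the posterior is Gamma(α + ΣXᵢ, β + n).
Batch 1: sum of counts S = 81 over n = 7 nights.
After batch 1: Gamma(α+S, β+n) = Gamma(10.6+81, 4.1+7) = Gamma(91.6, 11.1).
Batch 2: sum of counts S = 82 over n = 10 nights.
After batch 2: Gamma(α+S, β+n) = Gamma(91.6+82, 11.1+10) = Gamma(173.6, 21.1).
Posterior β = 21.1.

21.1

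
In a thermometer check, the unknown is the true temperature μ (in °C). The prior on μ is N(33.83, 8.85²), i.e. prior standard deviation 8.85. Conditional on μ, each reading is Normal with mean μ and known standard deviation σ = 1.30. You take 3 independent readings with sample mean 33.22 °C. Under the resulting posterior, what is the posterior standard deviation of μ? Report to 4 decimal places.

For Normal data with known variance σ², a Normal(μ₀, σ₀²) prior on μ is conjugate. Posterior precision = 1/σ₀² + n/σ²; posterior mean is the precision-weighted average of μ₀ and x̄.
σ₀² = 8.85² = 78.3225, σ² = 1.30² = 1.69; σ² + n·σ₀² = 1.69 + 3·78.3225 = 236.6575.
Posterior precision = 1/σ₀² + n/σ² = 1/78.3225 + 3/1.69 = (σ² + n·σ₀²)/(σ₀²σ²) = 236.6575/(78.3225·1.69); posterior variance σₙ² = σ₀²σ²/(σ² + n·σ₀²) = 78.3225·1.69/236.6575 = 0.559311.
Posterior SD = √σₙ² = √(78.3225·1.69/236.6575) = 0.7479.

0.7479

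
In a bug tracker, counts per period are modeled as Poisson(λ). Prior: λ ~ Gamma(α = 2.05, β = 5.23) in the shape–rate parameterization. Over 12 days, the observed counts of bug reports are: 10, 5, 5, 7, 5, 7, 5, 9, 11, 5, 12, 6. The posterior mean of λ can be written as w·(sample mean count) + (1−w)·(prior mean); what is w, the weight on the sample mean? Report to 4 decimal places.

0.6965

With a Gamma(shape α, rate β) prior, the Poisson likelihood is conjugate: the posterior is Gamma(α + ΣXᵢ, β + n).
Posterior mean = (α₀+S)/(β₀+n) = [n/(β₀+n)]·(S/n) + [β₀/(β₀+n)]·(α₀/β₀), so only n and β₀ enter the weight.
Weight on data w = n/(β₀+n) = 12/(5.23+12) = 12/17.23 = 0.6965.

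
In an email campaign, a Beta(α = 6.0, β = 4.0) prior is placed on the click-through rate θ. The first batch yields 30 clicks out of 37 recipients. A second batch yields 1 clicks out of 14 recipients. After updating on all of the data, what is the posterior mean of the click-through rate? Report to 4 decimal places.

0.6066

The Beta prior is conjugate to a Binomial/Bernoulli likelihood; the update adds successes to α and failures to β.
After batch 1: Beta(6.0+30, 4.0+7) = Beta(36.0, 11.0).
After batch 2: Beta(36.0+1, 11.0+13) = Beta(37.0, 24.0).
Posterior mean = α/(α+β) = 37.0/61.0 = 0.6066.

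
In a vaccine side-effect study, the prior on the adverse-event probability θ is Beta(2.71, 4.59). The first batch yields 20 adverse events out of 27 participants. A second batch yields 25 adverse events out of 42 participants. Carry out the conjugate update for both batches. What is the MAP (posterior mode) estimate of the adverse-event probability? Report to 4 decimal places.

The Beta prior is conjugate to a Binomial/Bernoulli likelihood; the update adds successes to α and failures to β.
After batch 1: Beta(2.71+20, 4.59+7) = Beta(22.71, 11.59).
After batch 2: Beta(22.71+25, 11.59+17) = Beta(47.71, 28.59).
Mode of Beta(a,b) for a,b>1 is (a−1)/(a+b−2) = 46.71/74.30 = 0.6287.

0.6287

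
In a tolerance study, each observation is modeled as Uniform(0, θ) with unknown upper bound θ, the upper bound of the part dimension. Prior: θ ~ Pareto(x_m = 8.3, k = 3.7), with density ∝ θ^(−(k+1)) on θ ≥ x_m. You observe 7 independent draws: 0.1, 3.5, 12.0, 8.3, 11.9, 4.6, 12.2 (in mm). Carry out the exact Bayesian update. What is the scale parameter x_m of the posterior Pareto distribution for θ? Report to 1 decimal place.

12.2

A Pareto(scale x_m, shape k) prior on the upper bound θ of Uniform(0, θ) is conjugate: posterior is Pareto(max(x_m, max xᵢ), k + n).
Sample maximum = 12.2; prior scale x_m = 8.3 → posterior scale = max = 12.2.
Posterior shape = 3.7 + 7 = 10.7.
Posterior scale x_m = 12.2.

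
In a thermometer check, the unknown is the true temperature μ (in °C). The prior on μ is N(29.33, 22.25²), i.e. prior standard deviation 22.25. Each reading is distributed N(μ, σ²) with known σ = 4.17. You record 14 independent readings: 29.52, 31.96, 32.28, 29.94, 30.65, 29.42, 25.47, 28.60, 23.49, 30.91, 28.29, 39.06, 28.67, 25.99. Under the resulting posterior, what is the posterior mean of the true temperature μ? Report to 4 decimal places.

29.5886

For Normal data with known variance σ², a Normal(μ₀, σ₀²) prior on μ is conjugate. Posterior precision = 1/σ₀² + n/σ²; posterior mean is the precision-weighted average of μ₀ and x̄.
Σxᵢ = 29.52 + 31.96 + 32.28 + 29.94 + 30.65 + 29.42 + 25.47 + 28.60 + 23.49 + 30.91 + 28.29 + 39.06 + 28.67 + 25.99 = 414.25, so n·x̄ = 414.25.
σ₀² = 22.25² = 495.0625, σ² = 4.17² = 17.3889; σ² + n·σ₀² = 17.3889 + 14·495.0625 = 6948.2639.
Posterior mean = (μ₀/σ₀² + n·x̄/σ²)/(1/σ₀² + n/σ²) = (σ²·μ₀ + σ₀²·n·x̄)/(σ² + n·σ₀²) = (17.3889·29.33 + 495.0625·414.25)/6948.2639 = 205589.657062/6948.2639 = 29.5886.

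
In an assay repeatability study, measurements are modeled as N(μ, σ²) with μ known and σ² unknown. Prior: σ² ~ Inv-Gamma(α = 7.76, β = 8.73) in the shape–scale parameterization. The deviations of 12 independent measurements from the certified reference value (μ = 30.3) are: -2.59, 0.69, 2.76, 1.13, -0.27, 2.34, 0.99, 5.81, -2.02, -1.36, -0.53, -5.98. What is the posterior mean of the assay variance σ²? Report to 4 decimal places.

4.5374

With known mean μ and an Inverse-Gamma(α, β) prior on σ², the Normal likelihood is conjugate: posterior is Inv-Gamma(α + n/2, β + Σ(xᵢ−μ)²/2).
Σ(xᵢ−μ)² = (-2.59)² + (0.69)² + (2.76)² + (1.13)² + (-0.27)² + (2.34)² + (0.99)² + (5.81)² + (-2.02)² + (-1.36)² + (-0.53)² + (-5.98)² = 98.3347.
Posterior: Inv-Gamma(7.76 + 12/2, 8.73 + 98.3347/2) = Inv-Gamma(13.76, 57.89735).
E[σ²|data] = β/(α−1) = 57.89735/12.76 = 4.5374.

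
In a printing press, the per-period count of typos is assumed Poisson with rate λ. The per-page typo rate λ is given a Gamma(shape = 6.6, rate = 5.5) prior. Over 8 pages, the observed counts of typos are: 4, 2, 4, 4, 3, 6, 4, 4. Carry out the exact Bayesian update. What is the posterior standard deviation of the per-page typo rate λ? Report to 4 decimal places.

With a Gamma(shape α, rate β) prior, the Poisson likelihood is conjugate: the posterior is Gamma(α + ΣXᵢ, β + n).
Sum of counts S = 31 over n = 8 pages.
Posterior: Gamma(α+S, β+n) = Gamma(6.6+31, 5.5+8) = Gamma(37.6, 13.5).
SD = √α/β = √37.6/13.5 = 0.4542.

0.4542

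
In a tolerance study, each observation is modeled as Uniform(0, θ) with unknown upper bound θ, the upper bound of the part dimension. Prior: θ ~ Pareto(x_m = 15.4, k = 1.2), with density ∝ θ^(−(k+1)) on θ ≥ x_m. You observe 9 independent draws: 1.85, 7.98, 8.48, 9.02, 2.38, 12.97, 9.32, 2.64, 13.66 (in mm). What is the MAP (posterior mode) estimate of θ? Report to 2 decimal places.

A Pareto(scale x_m, shape k) prior on the upper bound θ of Uniform(0, θ) is conjugate: posterior is Pareto(max(x_m, max xᵢ), k + n).
Sample maximum = 13.66; prior scale x_m = 15.4 → posterior scale = max = 15.40.
Posterior shape = 1.2 + 9 = 10.2.
The Pareto density is decreasing on [x_m, ∞), so the mode is x_m = 15.40.

15.40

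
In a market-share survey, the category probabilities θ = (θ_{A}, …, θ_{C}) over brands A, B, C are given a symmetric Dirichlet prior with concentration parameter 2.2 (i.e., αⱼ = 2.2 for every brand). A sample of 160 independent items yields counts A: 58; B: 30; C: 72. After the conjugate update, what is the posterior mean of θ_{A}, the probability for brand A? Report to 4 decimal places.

0.3613

The Dirichlet prior is conjugate to the Multinomial likelihood: each posterior αⱼ = prior αⱼ + observed count nⱼ.
Posterior concentration: (60.2, 32.2, 74.2), total = 166.6.
E[θ_{A}|data] = α_{A}/Σα = 60.2/166.6 = 0.3613.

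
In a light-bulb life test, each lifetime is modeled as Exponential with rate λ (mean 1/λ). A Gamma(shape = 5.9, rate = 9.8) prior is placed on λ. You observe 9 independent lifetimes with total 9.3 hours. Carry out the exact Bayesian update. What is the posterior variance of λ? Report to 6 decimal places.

0.040843

With a Gamma(shape α, rate β) prior on the exponential rate λ, the posterior after n observations with total T = Σxᵢ is Gamma(α+n, β+T).
Posterior: Gamma(5.9+9, 9.8+9.3) = Gamma(14.9, 19.1).
Var = α/β² = 0.040843.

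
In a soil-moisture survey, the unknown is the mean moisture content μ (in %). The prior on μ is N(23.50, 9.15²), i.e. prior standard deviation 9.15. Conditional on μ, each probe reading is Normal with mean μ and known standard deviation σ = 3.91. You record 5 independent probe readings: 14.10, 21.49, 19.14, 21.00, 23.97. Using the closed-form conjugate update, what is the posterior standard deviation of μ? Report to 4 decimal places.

1.7175

For Normal data with known variance σ², a Normal(μ₀, σ₀²) prior on μ is conjugate. Posterior precision = 1/σ₀² + n/σ²; posterior mean is the precision-weighted average of μ₀ and x̄.
σ₀² = 9.15² = 83.7225, σ² = 3.91² = 15.2881; σ² + n·σ₀² = 15.2881 + 5·83.7225 = 433.9006.
Posterior precision = 1/σ₀² + n/σ² = 1/83.7225 + 5/15.2881 = (σ² + n·σ₀²)/(σ₀²σ²) = 433.9006/(83.7225·15.2881); posterior variance σₙ² = σ₀²σ²/(σ² + n·σ₀²) = 83.7225·15.2881/433.9006 = 2.949887.
Posterior SD = √σₙ² = √(83.7225·15.2881/433.9006) = 1.7175.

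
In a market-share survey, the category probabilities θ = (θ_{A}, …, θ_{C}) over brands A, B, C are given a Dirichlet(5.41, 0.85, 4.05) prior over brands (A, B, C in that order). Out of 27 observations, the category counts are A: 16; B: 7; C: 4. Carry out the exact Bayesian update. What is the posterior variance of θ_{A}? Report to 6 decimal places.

The Dirichlet prior is conjugate to the Multinomial likelihood: each posterior αⱼ = prior αⱼ + observed count nⱼ.
Posterior concentration: (21.41, 7.85, 8.05), total = 37.31.
Var[θ_j] = α_j(Σα−α_j)/((Σα)²(Σα+1)) = 21.41·15.90/(37.31²·38.31) = 0.006383.

0.006383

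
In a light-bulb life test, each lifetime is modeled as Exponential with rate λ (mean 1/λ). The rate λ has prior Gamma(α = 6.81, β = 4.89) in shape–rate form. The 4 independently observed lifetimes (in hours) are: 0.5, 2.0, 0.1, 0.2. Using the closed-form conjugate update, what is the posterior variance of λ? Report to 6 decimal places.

0.182799

With a Gamma(shape α, rate β) prior on the exponential rate λ, the posterior after n observations with total T = Σxᵢ is Gamma(α+n, β+T).
Sum of observations T = 2.8 hours; n = 4.
Posterior: Gamma(6.81+4, 4.89+2.8) = Gamma(10.81, 7.69).
Var = α/β² = 0.182799.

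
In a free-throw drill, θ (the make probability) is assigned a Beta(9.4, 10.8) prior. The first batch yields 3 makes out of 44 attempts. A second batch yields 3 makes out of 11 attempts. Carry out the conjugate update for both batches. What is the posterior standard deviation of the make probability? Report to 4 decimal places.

The Beta prior is conjugate to a Binomial/Bernoulli likelihood; the update adds successes to α and failures to β.
After batch 1: Beta(9.4+3, 10.8+41) = Beta(12.4, 51.8).
After batch 2: Beta(12.4+3, 51.8+8) = Beta(15.4, 59.8).
Var = αβ/((α+β)²(α+β+1)) = 15.4·59.8/(75.2²·76.2) = 0.00213713; SD = √0.00213713 = 0.0462.

0.0462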